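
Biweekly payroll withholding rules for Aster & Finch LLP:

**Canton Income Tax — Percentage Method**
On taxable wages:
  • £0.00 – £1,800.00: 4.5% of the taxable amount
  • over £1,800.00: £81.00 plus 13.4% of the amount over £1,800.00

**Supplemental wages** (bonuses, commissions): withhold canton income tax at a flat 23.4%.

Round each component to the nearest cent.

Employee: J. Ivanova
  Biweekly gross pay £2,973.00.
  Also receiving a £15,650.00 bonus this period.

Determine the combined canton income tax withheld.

Canton Income Tax: taxable = £2,973.00
  £81.00 + 13.4% × (£2,973.00 − £1,800.00) = £81.00 + 13.4% × £1,173.00 = £238.18
Supplemental (23.4% flat on bonus): 23.4% × £15,650.00 = £3,662.10
Total canton income tax: £238.18 + £3,662.10 = £3,900.28

£3,900.28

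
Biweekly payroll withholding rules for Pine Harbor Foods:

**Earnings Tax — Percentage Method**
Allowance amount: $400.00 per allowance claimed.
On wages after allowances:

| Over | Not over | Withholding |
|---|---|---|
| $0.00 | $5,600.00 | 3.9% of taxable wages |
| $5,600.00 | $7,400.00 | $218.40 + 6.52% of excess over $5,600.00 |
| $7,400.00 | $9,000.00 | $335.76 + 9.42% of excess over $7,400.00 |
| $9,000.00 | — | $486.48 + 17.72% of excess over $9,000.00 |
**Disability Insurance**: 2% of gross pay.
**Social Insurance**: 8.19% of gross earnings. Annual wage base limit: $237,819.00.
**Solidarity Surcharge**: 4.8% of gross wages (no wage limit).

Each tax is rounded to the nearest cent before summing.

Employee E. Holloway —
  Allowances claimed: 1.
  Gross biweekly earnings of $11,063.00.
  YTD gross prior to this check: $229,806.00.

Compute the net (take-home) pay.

Earnings Tax: taxable = $11,063.00 − 1×$400.00 = $10,663.00
  $486.48 + 17.72% × ($10,663.00 − $9,000.00) = $486.48 + 17.72% × $1,663.00 = $781.16
Disability Insurance: 2% × $11,063.00 = $221.26
Social Insurance: cap $237,819.00 − YTD $229,806.00 = $8,013.00 subject; 8.19% × $8,013.00 = $656.26
Solidarity Surcharge: 4.8% × $11,063.00 = $531.02
Total withheld: $781.16 + $221.26 + $656.26 + $531.02 = $2,189.70
Net pay: $11,063.00 − $2,189.70 = $8,873.30

$8,873.30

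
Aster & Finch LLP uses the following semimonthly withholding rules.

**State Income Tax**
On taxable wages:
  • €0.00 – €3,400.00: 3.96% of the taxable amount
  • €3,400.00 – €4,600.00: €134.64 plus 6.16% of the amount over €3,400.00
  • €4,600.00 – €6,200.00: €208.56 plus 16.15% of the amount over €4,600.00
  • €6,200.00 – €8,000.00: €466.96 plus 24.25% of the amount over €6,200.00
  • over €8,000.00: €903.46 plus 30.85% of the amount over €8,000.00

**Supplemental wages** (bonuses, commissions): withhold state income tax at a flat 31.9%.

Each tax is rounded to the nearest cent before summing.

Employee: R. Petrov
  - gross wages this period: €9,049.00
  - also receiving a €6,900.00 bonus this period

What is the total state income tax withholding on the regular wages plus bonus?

€3,428.18

State Income Tax: taxable = €9,049.00
  €903.46 + 30.85% × (€9,049.00 − €8,000.00) = €903.46 + 30.85% × €1,049.00 = €1,227.08
Supplemental (31.9% flat on bonus): 31.9% × €6,900.00 = €2,201.10
Total state income tax: €1,227.08 + €2,201.10 = €3,428.18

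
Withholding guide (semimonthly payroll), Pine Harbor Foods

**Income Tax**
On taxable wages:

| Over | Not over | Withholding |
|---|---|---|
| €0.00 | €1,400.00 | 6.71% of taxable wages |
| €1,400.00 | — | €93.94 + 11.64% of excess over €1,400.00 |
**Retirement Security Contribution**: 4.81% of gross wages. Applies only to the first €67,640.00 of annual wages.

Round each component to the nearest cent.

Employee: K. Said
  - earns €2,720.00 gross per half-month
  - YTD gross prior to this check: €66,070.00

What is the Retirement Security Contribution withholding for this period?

Retirement Security Contribution: cap €67,640.00 − YTD €66,070.00 = €1,570.00 subject; 4.81% × €1,570.00 = €75.52

€75.52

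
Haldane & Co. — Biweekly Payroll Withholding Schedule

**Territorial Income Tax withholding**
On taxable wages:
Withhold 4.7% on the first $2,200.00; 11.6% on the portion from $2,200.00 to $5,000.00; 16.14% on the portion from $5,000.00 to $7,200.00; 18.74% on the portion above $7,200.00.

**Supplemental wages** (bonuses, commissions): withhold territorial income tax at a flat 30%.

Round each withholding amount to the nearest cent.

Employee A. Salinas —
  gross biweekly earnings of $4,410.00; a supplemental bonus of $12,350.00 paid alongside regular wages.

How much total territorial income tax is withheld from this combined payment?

Territorial Income Tax: taxable = $4,410.00
  $103.40 + 11.6% × ($4,410.00 − $2,200.00) = $103.40 + 11.6% × $2,210.00 = $359.76
Supplemental (30% flat on bonus): 30% × $12,350.00 = $3,705.00
Total territorial income tax: $359.76 + $3,705.00 = $4,064.76

$4,064.76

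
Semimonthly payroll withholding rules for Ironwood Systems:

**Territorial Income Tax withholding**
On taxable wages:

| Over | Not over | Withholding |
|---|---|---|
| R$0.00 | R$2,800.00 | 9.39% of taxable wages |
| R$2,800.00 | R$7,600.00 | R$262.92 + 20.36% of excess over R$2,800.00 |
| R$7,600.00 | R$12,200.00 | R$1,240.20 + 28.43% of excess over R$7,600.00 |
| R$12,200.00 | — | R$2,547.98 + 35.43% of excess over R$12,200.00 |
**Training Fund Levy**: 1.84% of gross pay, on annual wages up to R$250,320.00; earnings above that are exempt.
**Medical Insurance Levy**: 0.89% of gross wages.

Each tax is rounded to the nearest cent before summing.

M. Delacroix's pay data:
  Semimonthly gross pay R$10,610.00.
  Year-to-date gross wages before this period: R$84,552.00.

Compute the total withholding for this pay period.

Territorial Income Tax: taxable = R$10,610.00
  R$1,240.20 + 28.43% × (R$10,610.00 − R$7,600.00) = R$1,240.20 + 28.43% × R$3,010.00 = R$2,095.94
Training Fund Levy: 1.84% × R$10,610.00 = R$195.22
Medical Insurance Levy: 0.89% × R$10,610.00 = R$94.43
Total: R$2,095.94 + R$195.22 + R$94.43 = R$2,385.59

R$2,385.59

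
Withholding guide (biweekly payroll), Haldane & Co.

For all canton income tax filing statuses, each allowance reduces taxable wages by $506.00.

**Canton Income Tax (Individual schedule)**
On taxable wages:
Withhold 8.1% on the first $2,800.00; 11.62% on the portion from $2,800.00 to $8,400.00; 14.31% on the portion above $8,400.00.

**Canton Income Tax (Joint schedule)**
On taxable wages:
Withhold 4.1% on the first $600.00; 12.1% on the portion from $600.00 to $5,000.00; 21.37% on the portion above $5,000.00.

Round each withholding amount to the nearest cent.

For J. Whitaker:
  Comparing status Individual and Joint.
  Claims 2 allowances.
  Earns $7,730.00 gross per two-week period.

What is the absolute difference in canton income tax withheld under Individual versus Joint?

$242.07

Canton Income Tax (Individual): taxable = $7,730.00 − 2×$506.00 = $6,718.00
  $226.80 + 11.62% × ($6,718.00 − $2,800.00) = $226.80 + 11.62% × $3,918.00 = $682.07
Canton Income Tax (Joint): taxable = $7,730.00 − 2×$506.00 = $6,718.00
  $557.00 + 21.37% × ($6,718.00 − $5,000.00) = $557.00 + 21.37% × $1,718.00 = $924.14
Difference: |$682.07 − $924.14| = $242.07 (higher under Joint)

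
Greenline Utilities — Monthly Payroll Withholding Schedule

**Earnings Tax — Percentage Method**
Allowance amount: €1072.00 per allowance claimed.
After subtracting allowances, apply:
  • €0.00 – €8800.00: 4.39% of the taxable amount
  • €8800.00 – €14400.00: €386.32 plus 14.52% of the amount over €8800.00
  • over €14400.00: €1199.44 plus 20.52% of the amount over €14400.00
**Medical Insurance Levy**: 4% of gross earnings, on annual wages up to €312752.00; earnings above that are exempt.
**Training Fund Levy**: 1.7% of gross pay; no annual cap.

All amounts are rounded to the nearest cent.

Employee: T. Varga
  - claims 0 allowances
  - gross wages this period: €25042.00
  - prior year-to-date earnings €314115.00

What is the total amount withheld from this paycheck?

Earnings Tax: taxable = €25042.00
  €1199.44 + 20.52% × (€25042.00 − €14400.00) = €1199.44 + 20.52% × €10642.00 = €3383.18
Medical Insurance Levy: YTD €314115.00 ≥ cap €312752.00 → €0.00
Training Fund Levy: 1.7% × €25042.00 = €425.71
Total: €3383.18 + €0.00 + €425.71 = €3808.89

€3808.89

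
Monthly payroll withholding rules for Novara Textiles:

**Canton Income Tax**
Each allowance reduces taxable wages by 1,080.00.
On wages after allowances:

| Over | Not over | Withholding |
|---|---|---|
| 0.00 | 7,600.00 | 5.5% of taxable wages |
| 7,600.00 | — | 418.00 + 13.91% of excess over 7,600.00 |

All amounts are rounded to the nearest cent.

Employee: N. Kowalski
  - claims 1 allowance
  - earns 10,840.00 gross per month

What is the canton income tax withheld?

Canton Income Tax: taxable = 10,840.00 − 1×1,080.00 = 9,760.00
  418.00 + 13.91% × (9,760.00 − 7,600.00) = 418.00 + 13.91% × 2,160.00 = 718.46

718.46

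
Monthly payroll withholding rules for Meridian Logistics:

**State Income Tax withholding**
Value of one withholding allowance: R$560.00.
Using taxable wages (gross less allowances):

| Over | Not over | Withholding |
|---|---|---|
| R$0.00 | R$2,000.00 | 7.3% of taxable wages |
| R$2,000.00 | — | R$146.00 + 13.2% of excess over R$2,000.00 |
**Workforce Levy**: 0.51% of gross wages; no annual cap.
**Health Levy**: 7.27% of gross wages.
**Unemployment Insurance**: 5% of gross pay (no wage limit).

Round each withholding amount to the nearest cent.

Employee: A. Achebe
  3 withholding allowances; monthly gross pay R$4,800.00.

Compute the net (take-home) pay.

State Income Tax: taxable = R$4,800.00 − 3×R$560.00 = R$3,120.00
  R$146.00 + 13.2% × (R$3,120.00 − R$2,000.00) = R$146.00 + 13.2% × R$1,120.00 = R$293.84
Workforce Levy: 0.51% × R$4,800.00 = R$24.48
Health Levy: 7.27% × R$4,800.00 = R$348.96
Unemployment Insurance: 5% × R$4,800.00 = R$240.00
Total withheld: R$293.84 + R$24.48 + R$348.96 + R$240.00 = R$907.28
Net pay: R$4,800.00 − R$907.28 = R$3,892.72

R$3,892.72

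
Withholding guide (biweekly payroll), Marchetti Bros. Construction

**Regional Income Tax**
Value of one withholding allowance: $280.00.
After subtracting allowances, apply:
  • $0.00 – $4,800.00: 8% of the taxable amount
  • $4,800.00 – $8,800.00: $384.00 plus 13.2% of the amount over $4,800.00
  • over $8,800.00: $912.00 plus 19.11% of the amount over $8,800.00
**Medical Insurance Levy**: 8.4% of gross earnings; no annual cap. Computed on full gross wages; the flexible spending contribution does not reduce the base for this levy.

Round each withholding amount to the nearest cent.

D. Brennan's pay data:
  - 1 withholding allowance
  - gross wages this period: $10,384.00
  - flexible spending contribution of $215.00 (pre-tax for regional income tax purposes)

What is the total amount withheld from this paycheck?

$1,992.37

Regional Income Tax: taxable = $10,384.00 − $215.00 − 1×$280.00 = $9,889.00
  $912.00 + 19.11% × ($9,889.00 − $8,800.00) = $912.00 + 19.11% × $1,089.00 = $1,120.11
Medical Insurance Levy: 8.4% × $10,384.00 = $872.26
Total: $1,120.11 + $872.26 = $1,992.37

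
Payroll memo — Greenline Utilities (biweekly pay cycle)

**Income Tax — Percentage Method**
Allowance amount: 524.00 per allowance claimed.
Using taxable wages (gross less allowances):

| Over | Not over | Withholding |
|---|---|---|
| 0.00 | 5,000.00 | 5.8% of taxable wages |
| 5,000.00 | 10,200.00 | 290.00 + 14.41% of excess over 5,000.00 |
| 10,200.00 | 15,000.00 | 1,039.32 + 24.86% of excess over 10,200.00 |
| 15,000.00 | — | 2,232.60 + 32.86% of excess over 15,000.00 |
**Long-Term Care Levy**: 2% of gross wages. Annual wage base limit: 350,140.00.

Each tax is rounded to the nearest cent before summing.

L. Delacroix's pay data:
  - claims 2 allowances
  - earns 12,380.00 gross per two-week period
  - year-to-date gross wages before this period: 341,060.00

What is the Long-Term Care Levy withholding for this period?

181.60

Long-Term Care Levy: cap 350,140.00 − YTD 341,060.00 = 9,080.00 subject; 2% × 9,080.00 = 181.60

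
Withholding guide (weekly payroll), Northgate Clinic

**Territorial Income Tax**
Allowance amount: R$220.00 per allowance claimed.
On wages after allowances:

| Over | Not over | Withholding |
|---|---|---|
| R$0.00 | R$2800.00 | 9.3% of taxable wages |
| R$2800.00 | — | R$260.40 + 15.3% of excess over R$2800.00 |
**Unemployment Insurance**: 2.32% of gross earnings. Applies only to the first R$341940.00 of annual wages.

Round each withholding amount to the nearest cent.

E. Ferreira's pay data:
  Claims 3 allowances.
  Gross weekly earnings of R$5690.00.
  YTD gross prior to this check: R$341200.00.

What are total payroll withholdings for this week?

R$618.76

Territorial Income Tax: taxable = R$5690.00 − 3×R$220.00 = R$5030.00
  R$260.40 + 15.3% × (R$5030.00 − R$2800.00) = R$260.40 + 15.3% × R$2230.00 = R$601.59
Unemployment Insurance: cap R$341940.00 − YTD R$341200.00 = R$740.00 subject; 2.32% × R$740.00 = R$17.17
Total: R$601.59 + R$17.17 = R$618.76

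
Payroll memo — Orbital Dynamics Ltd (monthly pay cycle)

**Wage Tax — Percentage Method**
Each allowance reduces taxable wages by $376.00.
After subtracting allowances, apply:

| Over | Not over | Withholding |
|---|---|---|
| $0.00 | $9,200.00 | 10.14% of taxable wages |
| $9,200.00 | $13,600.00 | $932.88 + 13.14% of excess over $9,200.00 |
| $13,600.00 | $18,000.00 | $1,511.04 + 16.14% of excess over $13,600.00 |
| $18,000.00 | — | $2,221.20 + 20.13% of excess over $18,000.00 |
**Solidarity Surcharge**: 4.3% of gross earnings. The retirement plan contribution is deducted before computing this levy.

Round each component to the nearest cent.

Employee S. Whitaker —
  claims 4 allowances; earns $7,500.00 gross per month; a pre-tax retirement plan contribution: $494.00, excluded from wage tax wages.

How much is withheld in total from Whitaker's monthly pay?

Wage Tax: taxable = $7,500.00 − $494.00 − 4×$376.00 = $5,502.00
  10.14% × $5,502.00 = $557.90
Solidarity Surcharge: 4.3% × $7,006.00 = $301.26
Total: $557.90 + $301.26 = $859.16

$859.16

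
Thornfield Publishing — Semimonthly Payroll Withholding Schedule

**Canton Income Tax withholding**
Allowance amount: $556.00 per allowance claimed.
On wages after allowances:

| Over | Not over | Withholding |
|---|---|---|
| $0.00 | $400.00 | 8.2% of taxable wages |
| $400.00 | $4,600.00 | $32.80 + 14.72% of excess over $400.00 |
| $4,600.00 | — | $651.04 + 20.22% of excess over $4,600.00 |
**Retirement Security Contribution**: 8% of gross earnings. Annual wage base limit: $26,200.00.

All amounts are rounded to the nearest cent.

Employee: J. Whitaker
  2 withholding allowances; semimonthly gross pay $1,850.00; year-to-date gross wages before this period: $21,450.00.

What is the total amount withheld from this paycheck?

Canton Income Tax: taxable = $1,850.00 − 2×$556.00 = $738.00
  $32.80 + 14.72% × ($738.00 − $400.00) = $32.80 + 14.72% × $338.00 = $82.55
Retirement Security Contribution: 8% × $1,850.00 = $148.00
Total: $82.55 + $148.00 = $230.55

$230.55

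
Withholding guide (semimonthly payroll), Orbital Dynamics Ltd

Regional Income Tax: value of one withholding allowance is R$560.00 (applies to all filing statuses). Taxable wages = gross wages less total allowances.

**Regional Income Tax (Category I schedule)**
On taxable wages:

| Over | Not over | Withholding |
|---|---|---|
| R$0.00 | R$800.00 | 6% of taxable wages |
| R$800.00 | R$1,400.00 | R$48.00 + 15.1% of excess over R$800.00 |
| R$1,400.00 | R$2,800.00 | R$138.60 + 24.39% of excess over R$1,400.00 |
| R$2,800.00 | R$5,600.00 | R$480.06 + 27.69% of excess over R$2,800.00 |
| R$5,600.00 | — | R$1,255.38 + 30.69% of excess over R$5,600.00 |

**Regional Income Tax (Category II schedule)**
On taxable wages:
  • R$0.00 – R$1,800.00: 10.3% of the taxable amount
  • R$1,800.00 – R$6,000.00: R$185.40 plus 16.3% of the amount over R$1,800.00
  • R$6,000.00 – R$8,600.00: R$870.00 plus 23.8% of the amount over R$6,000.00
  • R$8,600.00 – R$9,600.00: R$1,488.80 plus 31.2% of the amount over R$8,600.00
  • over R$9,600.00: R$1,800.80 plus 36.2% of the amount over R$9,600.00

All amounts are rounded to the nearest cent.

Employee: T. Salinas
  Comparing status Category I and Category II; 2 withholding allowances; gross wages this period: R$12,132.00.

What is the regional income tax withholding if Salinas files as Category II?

Regional Income Tax (Category II): taxable = R$12,132.00 − 2×R$560.00 = R$11,012.00
  R$1,800.80 + 36.2% × (R$11,012.00 − R$9,600.00) = R$1,800.80 + 36.2% × R$1,412.00 = R$2,311.94

R$2,311.94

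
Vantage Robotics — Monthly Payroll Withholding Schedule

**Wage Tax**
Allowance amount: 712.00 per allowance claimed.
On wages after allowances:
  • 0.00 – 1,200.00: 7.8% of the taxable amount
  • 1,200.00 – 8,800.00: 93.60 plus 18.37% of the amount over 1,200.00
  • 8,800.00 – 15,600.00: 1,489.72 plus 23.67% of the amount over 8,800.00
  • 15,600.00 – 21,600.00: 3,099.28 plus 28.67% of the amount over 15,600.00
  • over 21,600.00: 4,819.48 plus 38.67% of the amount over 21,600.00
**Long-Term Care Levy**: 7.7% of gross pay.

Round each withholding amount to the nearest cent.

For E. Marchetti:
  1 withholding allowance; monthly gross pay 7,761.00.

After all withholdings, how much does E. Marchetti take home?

Wage Tax: taxable = 7,761.00 − 1×712.00 = 7,049.00
  93.60 + 18.37% × (7,049.00 − 1,200.00) = 93.60 + 18.37% × 5,849.00 = 1,168.06
Long-Term Care Levy: 7.7% × 7,761.00 = 597.60
Total withheld: 1,168.06 + 597.60 = 1,765.66
Net pay: 7,761.00 − 1,765.66 = 5,995.34

5,995.34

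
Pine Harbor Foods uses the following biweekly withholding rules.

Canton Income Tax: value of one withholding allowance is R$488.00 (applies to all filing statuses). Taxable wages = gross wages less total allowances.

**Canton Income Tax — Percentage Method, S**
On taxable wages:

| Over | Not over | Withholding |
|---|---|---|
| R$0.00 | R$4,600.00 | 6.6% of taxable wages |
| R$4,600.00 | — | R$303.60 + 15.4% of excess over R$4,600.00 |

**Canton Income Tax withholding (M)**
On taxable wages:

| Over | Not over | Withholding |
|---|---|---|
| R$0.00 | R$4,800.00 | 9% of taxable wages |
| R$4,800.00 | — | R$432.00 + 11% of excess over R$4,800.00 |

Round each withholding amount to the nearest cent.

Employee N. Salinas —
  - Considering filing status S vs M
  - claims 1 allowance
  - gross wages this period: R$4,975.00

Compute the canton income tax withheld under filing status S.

R$296.14

Canton Income Tax (S): taxable = R$4,975.00 − 1×R$488.00 = R$4,487.00
  6.6% × R$4,487.00 = R$296.14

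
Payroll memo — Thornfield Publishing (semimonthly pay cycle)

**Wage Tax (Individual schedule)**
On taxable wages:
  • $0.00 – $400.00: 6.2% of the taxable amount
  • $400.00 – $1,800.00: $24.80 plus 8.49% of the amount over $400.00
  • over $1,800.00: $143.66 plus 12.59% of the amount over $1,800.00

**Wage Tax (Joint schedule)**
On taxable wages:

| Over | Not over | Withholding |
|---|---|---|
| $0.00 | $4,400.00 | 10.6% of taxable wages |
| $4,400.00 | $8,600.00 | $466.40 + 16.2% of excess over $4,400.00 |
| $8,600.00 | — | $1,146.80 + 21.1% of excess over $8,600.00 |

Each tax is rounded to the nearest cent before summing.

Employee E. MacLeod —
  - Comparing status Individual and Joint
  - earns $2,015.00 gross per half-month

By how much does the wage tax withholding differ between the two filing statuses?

$42.86

Wage Tax (Individual): taxable = $2,015.00
  $143.66 + 12.59% × ($2,015.00 − $1,800.00) = $143.66 + 12.59% × $215.00 = $170.73
Wage Tax (Joint): taxable = $2,015.00
  10.6% × $2,015.00 = $213.59
Difference: |$170.73 − $213.59| = $42.86 (higher under Joint)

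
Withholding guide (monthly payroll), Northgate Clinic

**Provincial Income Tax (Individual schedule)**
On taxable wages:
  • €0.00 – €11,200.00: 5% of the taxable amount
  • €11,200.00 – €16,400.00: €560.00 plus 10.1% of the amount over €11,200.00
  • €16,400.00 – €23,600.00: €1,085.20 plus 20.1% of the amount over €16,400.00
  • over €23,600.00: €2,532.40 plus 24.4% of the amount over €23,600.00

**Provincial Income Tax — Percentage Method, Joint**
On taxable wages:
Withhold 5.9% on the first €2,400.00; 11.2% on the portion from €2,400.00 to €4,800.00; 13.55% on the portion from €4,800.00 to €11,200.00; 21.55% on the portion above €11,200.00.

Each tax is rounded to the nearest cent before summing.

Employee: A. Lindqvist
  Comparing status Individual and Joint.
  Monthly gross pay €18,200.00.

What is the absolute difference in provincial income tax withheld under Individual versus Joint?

Provincial Income Tax (Individual): taxable = €18,200.00
  €1,085.20 + 20.1% × (€18,200.00 − €16,400.00) = €1,085.20 + 20.1% × €1,800.00 = €1,447.00
Provincial Income Tax (Joint): taxable = €18,200.00
  €1,277.60 + 21.55% × (€18,200.00 − €11,200.00) = €1,277.60 + 21.55% × €7,000.00 = €2,786.10
Difference: |€1,447.00 − €2,786.10| = €1,339.10 (higher under Joint)

€1,339.10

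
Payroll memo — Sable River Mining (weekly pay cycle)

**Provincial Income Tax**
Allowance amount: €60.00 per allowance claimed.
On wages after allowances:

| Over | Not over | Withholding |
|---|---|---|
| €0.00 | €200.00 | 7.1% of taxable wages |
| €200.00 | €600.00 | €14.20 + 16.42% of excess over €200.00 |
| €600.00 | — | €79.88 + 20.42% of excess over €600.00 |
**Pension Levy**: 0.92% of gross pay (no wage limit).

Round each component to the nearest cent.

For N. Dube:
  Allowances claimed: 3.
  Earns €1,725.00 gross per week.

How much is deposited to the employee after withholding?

Provincial Income Tax: taxable = €1,725.00 − 3×€60.00 = €1,545.00
  €79.88 + 20.42% × (€1,545.00 − €600.00) = €79.88 + 20.42% × €945.00 = €272.85
Pension Levy: 0.92% × €1,725.00 = €15.87
Total withheld: €272.85 + €15.87 = €288.72
Net pay: €1,725.00 − €288.72 = €1,436.28

€1,436.28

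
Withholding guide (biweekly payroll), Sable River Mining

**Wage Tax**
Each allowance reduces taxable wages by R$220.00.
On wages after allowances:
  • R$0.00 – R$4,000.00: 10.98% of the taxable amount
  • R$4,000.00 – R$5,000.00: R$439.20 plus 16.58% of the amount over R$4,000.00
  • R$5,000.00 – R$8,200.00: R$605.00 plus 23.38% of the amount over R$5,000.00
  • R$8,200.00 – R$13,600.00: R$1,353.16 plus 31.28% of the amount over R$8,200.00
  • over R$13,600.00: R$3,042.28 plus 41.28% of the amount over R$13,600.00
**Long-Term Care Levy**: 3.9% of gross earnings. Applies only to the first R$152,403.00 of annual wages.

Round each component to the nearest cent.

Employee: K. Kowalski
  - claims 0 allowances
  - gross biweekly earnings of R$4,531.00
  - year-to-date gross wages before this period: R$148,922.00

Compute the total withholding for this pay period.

Wage Tax: taxable = R$4,531.00
  R$439.20 + 16.58% × (R$4,531.00 − R$4,000.00) = R$439.20 + 16.58% × R$531.00 = R$527.24
Long-Term Care Levy: cap R$152,403.00 − YTD R$148,922.00 = R$3,481.00 subject; 3.9% × R$3,481.00 = R$135.76
Total: R$527.24 + R$135.76 = R$663.00

R$663.00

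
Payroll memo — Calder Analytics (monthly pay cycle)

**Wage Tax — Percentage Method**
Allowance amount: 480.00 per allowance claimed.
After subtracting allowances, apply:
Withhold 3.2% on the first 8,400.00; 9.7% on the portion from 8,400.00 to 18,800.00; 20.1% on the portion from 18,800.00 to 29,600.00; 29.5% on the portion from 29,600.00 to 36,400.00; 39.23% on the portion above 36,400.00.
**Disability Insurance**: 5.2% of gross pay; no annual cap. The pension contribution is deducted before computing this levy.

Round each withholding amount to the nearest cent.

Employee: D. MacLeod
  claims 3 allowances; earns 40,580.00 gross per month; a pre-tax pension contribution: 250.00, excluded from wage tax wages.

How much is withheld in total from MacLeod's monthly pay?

8,528.39

Wage Tax: taxable = 40,580.00 − 250.00 − 3×480.00 = 38,890.00
  5,454.40 + 39.23% × (38,890.00 − 36,400.00) = 5,454.40 + 39.23% × 2,490.00 = 6,431.23
Disability Insurance: 5.2% × 40,330.00 = 2,097.16
Total: 6,431.23 + 2,097.16 = 8,528.39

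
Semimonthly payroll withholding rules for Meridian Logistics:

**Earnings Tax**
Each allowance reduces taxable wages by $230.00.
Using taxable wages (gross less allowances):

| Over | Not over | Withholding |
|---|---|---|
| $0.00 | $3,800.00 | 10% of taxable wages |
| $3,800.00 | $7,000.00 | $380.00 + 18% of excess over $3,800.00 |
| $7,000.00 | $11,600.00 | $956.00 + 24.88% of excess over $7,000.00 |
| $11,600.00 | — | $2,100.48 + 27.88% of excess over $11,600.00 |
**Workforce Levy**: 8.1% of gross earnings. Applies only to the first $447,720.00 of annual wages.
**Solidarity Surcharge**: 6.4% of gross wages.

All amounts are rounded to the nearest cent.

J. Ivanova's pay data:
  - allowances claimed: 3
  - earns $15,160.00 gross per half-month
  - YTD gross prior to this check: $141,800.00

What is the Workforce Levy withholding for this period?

Workforce Levy: 8.1% × $15,160.00 = $1,227.96

$1,227.96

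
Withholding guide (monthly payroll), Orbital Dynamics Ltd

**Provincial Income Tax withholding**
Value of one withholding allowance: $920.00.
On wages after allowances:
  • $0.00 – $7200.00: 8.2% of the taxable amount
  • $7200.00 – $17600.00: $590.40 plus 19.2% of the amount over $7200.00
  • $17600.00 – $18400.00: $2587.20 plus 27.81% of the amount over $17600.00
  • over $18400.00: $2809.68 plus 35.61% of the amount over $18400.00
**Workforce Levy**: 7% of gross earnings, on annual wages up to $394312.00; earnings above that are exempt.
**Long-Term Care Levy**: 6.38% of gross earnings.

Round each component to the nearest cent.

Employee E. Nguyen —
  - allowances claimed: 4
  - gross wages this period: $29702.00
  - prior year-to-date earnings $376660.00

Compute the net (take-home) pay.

Provincial Income Tax: taxable = $29702.00 − 4×$920.00 = $26022.00
  $2809.68 + 35.61% × ($26022.00 − $18400.00) = $2809.68 + 35.61% × $7622.00 = $5523.87
Workforce Levy: cap $394312.00 − YTD $376660.00 = $17652.00 subject; 7% × $17652.00 = $1235.64
Long-Term Care Levy: 6.38% × $29702.00 = $1894.99
Total withheld: $5523.87 + $1235.64 + $1894.99 = $8654.50
Net pay: $29702.00 − $8654.50 = $21047.50

$21047.50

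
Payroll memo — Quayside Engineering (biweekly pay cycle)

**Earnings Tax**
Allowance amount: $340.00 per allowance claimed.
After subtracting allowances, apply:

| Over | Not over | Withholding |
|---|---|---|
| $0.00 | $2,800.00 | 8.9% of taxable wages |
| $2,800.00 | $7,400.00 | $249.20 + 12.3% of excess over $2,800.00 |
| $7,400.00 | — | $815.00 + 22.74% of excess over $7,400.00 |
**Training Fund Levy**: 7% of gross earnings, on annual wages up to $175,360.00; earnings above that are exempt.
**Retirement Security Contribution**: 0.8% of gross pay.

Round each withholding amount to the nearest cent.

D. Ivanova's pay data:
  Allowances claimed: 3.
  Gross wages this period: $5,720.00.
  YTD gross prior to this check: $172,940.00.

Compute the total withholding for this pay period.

Earnings Tax: taxable = $5,720.00 − 3×$340.00 = $4,700.00
  $249.20 + 12.3% × ($4,700.00 − $2,800.00) = $249.20 + 12.3% × $1,900.00 = $482.90
Training Fund Levy: cap $175,360.00 − YTD $172,940.00 = $2,420.00 subject; 7% × $2,420.00 = $169.40
Retirement Security Contribution: 0.8% × $5,720.00 = $45.76
Total: $482.90 + $169.40 + $45.76 = $698.06

$698.06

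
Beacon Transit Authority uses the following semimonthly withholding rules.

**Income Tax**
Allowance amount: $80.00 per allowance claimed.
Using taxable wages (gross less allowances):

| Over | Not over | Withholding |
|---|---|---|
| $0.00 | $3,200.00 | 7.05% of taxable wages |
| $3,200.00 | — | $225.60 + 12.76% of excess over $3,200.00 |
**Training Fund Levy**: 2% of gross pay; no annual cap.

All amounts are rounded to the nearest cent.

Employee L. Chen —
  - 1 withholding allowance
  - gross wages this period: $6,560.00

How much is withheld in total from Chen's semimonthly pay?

Income Tax: taxable = $6,560.00 − 1×$80.00 = $6,480.00
  $225.60 + 12.76% × ($6,480.00 − $3,200.00) = $225.60 + 12.76% × $3,280.00 = $644.13
Training Fund Levy: 2% × $6,560.00 = $131.20
Total: $644.13 + $131.20 = $775.33

$775.33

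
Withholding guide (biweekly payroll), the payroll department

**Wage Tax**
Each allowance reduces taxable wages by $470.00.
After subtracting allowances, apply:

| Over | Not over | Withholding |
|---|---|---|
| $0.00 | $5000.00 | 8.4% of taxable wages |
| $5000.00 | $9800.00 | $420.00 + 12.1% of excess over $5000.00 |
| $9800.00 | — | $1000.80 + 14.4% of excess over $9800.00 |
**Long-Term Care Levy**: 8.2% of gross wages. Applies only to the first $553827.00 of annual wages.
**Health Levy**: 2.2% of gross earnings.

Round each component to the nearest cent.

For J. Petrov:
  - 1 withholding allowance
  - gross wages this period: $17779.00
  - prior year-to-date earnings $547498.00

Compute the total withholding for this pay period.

$2992.22

Wage Tax: taxable = $17779.00 − 1×$470.00 = $17309.00
  $1000.80 + 14.4% × ($17309.00 − $9800.00) = $1000.80 + 14.4% × $7509.00 = $2082.10
Long-Term Care Levy: cap $553827.00 − YTD $547498.00 = $6329.00 subject; 8.2% × $6329.00 = $518.98
Health Levy: 2.2% × $17779.00 = $391.14
Total: $2082.10 + $518.98 + $391.14 = $2992.22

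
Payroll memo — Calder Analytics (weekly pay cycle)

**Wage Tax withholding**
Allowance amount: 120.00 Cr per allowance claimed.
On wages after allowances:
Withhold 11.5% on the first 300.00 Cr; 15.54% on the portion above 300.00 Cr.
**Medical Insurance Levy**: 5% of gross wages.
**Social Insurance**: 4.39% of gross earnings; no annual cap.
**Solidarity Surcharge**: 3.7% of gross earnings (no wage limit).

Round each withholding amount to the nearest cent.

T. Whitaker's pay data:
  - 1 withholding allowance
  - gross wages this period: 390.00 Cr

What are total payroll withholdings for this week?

Wage Tax: taxable = 390.00 Cr − 1×120.00 Cr = 270.00 Cr
  11.5% × 270.00 Cr = 31.05 Cr
Medical Insurance Levy: 5% × 390.00 Cr = 19.50 Cr
Social Insurance: 4.39% × 390.00 Cr = 17.12 Cr
Solidarity Surcharge: 3.7% × 390.00 Cr = 14.43 Cr
Total: 31.05 Cr + 19.50 Cr + 17.12 Cr + 14.43 Cr = 82.10 Cr

82.10 Cr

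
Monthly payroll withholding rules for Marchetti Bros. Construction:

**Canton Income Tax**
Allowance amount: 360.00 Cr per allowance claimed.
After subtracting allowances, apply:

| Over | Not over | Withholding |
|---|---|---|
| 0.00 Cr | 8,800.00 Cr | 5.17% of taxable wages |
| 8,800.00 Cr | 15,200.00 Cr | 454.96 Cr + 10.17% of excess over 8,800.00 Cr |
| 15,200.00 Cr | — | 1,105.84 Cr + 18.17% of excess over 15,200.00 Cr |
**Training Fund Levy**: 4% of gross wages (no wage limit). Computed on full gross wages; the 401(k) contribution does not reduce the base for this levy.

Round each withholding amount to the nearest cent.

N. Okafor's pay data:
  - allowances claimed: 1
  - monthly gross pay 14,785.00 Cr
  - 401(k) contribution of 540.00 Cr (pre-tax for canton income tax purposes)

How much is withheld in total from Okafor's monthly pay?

1,563.50 Cr

Canton Income Tax: taxable = 14,785.00 Cr − 540.00 Cr − 1×360.00 Cr = 13,885.00 Cr
  454.96 Cr + 10.17% × (13,885.00 Cr − 8,800.00 Cr) = 454.96 Cr + 10.17% × 5,085.00 Cr = 972.10 Cr
Training Fund Levy: 4% × 14,785.00 Cr = 591.40 Cr
Total: 972.10 Cr + 591.40 Cr = 1,563.50 Cr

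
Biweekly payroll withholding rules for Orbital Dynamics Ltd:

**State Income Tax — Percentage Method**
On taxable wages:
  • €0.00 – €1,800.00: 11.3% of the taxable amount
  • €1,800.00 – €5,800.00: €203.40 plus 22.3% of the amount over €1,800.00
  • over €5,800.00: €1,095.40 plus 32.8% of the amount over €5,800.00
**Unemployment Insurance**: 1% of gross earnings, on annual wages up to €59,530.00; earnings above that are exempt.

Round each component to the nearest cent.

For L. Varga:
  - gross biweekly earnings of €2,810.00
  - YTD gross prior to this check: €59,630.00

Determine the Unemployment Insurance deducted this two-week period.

Unemployment Insurance: YTD €59,630.00 ≥ cap €59,530.00 → €0.00

€0.00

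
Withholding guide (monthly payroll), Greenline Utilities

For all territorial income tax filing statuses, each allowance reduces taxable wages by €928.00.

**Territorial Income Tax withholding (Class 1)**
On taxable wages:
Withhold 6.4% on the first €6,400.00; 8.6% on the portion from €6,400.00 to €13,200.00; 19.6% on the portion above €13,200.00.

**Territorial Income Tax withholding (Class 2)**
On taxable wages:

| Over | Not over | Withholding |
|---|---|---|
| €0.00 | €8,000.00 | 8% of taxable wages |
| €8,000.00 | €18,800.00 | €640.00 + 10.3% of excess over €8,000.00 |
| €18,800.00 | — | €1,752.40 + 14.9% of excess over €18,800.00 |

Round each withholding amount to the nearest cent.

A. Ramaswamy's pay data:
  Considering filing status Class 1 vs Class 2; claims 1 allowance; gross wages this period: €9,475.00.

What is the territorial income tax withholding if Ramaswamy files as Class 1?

Territorial Income Tax (Class 1): taxable = €9,475.00 − 1×€928.00 = €8,547.00
  €409.60 + 8.6% × (€8,547.00 − €6,400.00) = €409.60 + 8.6% × €2,147.00 = €594.24

€594.24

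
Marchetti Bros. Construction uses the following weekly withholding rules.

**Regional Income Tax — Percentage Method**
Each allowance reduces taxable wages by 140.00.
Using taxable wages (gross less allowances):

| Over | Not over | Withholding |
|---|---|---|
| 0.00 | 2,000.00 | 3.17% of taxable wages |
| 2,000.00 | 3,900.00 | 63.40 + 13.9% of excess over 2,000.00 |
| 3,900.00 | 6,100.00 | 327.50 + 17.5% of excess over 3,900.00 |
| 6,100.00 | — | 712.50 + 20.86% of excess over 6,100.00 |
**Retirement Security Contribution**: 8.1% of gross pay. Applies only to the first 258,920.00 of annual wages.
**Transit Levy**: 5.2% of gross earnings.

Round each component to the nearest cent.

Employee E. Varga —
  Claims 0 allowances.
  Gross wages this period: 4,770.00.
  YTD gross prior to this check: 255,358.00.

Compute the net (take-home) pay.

Regional Income Tax: taxable = 4,770.00
  327.50 + 17.5% × (4,770.00 − 3,900.00) = 327.50 + 17.5% × 870.00 = 479.75
Retirement Security Contribution: cap 258,920.00 − YTD 255,358.00 = 3,562.00 subject; 8.1% × 3,562.00 = 288.52
Transit Levy: 5.2% × 4,770.00 = 248.04
Total withheld: 479.75 + 288.52 + 248.04 = 1,016.31
Net pay: 4,770.00 − 1,016.31 = 3,753.69

3,753.69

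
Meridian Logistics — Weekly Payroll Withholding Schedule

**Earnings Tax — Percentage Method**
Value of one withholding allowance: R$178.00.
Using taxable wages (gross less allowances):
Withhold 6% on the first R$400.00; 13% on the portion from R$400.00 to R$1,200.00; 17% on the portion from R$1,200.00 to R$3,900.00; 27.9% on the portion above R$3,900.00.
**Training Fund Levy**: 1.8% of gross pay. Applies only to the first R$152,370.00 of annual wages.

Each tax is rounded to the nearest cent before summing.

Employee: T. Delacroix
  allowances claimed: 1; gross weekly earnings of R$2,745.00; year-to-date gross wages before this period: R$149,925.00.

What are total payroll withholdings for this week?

Earnings Tax: taxable = R$2,745.00 − 1×R$178.00 = R$2,567.00
  R$128.00 + 17% × (R$2,567.00 − R$1,200.00) = R$128.00 + 17% × R$1,367.00 = R$360.39
Training Fund Levy: cap R$152,370.00 − YTD R$149,925.00 = R$2,445.00 subject; 1.8% × R$2,445.00 = R$44.01
Total: R$360.39 + R$44.01 = R$404.40

R$404.40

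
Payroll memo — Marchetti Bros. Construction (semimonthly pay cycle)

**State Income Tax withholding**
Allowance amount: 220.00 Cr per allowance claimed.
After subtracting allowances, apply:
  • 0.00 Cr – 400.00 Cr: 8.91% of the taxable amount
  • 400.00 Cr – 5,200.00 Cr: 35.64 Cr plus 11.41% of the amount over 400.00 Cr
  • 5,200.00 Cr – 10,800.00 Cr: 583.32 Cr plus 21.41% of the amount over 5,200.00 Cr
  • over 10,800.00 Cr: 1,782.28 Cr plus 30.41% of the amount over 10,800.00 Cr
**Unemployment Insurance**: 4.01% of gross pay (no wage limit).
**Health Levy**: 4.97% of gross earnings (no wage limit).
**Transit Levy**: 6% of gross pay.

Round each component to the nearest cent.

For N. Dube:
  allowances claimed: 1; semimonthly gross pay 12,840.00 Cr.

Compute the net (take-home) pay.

State Income Tax: taxable = 12,840.00 Cr − 1×220.00 Cr = 12,620.00 Cr
  1,782.28 Cr + 30.41% × (12,620.00 Cr − 10,800.00 Cr) = 1,782.28 Cr + 30.41% × 1,820.00 Cr = 2,335.74 Cr
Unemployment Insurance: 4.01% × 12,840.00 Cr = 514.88 Cr
Health Levy: 4.97% × 12,840.00 Cr = 638.15 Cr
Transit Levy: 6% × 12,840.00 Cr = 770.40 Cr
Total withheld: 2,335.74 Cr + 514.88 Cr + 638.15 Cr + 770.40 Cr = 4,259.17 Cr
Net pay: 12,840.00 Cr − 4,259.17 Cr = 8,580.83 Cr

8,580.83 Cr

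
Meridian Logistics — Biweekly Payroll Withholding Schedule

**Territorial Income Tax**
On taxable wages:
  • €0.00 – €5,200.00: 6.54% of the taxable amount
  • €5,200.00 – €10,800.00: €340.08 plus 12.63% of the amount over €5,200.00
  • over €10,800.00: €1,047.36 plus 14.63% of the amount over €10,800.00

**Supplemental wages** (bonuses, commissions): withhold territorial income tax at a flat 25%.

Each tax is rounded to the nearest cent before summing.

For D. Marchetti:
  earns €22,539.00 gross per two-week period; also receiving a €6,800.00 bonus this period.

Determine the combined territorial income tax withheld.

€4,464.78

Territorial Income Tax: taxable = €22,539.00
  €1,047.36 + 14.63% × (€22,539.00 − €10,800.00) = €1,047.36 + 14.63% × €11,739.00 = €2,764.78
Supplemental (25% flat on bonus): 25% × €6,800.00 = €1,700.00
Total territorial income tax: €2,764.78 + €1,700.00 = €4,464.78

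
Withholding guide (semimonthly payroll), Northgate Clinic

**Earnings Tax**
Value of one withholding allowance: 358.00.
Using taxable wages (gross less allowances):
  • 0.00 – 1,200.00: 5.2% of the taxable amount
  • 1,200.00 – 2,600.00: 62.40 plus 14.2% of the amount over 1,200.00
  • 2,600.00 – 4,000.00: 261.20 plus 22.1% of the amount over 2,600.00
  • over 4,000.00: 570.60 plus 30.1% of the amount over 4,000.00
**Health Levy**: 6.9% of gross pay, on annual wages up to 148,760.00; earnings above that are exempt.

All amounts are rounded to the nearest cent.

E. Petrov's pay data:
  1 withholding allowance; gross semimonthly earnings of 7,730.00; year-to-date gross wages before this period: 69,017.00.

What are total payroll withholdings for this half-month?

2,118.94

Earnings Tax: taxable = 7,730.00 − 1×358.00 = 7,372.00
  570.60 + 30.1% × (7,372.00 − 4,000.00) = 570.60 + 30.1% × 3,372.00 = 1,585.57
Health Levy: 6.9% × 7,730.00 = 533.37
Total: 1,585.57 + 533.37 = 2,118.94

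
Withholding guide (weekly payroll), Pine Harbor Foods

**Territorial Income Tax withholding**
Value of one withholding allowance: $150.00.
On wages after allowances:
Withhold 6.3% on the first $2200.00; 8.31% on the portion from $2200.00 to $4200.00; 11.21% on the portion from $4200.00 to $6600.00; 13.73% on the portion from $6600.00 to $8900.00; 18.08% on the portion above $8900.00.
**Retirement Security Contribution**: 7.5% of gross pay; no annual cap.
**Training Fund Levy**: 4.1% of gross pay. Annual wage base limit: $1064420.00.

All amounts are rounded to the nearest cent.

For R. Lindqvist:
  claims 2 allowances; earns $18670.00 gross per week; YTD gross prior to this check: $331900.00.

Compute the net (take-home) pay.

$13902.47

Territorial Income Tax: taxable = $18670.00 − 2×$150.00 = $18370.00
  $889.63 + 18.08% × ($18370.00 − $8900.00) = $889.63 + 18.08% × $9470.00 = $2601.81
Retirement Security Contribution: 7.5% × $18670.00 = $1400.25
Training Fund Levy: 4.1% × $18670.00 = $765.47
Total withheld: $2601.81 + $1400.25 + $765.47 = $4767.53
Net pay: $18670.00 − $4767.53 = $13902.47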